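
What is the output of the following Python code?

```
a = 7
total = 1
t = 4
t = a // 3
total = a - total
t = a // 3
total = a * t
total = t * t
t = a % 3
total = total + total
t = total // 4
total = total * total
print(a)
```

t = 7//3 = 2
total = 7-1 = 6
t = 7//3 = 2
total = 7*2 = 14
total = 2*2 = 4
t = 7%3 = 1
total = 4+4 = 8
t = 8//4 = 2
total = 8*8 = 64

7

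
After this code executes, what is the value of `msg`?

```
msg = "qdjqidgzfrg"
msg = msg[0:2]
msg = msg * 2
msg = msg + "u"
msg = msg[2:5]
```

'qdu'

slice [0:2] → 'qd'
repeat ×2 → 'qdqd'
+ 'u' → 'qdqdu'
slice [2:5] → 'qdu'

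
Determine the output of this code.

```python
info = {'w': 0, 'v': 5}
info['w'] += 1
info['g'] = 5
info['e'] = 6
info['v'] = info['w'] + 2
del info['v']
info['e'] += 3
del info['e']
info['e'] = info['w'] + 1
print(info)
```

{'w': 1, 'g': 5, 'e': 2}

info['w'] = 0+1 = 1 → {'w': 1, 'v': 5}
info['g'] = 5 → {'w': 1, 'v': 5, 'g': 5}
info['e'] = 6 → {'w': 1, 'v': 5, 'g': 5, 'e': 6}
info['v'] = info['w']+2 = 3 → {'w': 1, 'v': 3, 'g': 5, 'e': 6}
del 'v' → {'w': 1, 'g': 5, 'e': 6}
info['e'] = 6+3 = 9 → {'w': 1, 'g': 5, 'e': 9}
del 'e' → {'w': 1, 'g': 5}
info['e'] = info['w']+1 = 2 → {'w': 1, 'g': 5, 'e': 2}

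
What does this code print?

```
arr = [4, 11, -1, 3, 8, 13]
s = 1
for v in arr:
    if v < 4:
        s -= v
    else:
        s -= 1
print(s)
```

-5

v=4: not <4, s = 1-1 = 0
v=11: not <4, s = 0-1 = -1
v=-1: <4, s = (-1)-(-1) = 0
v=3: <4, s = 0-3 = -3
v=8: not <4, s = (-3)-1 = -4
v=13: not <4, s = (-4)-1 = -5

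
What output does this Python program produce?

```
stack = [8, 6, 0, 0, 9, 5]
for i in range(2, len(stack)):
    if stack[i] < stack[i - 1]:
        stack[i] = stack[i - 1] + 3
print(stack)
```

i=2: 0<6, stack[2] = 6+3 = 9 → [8, 6, 9, 0, 9, 5]
i=3: 0<9, stack[3] = 9+3 = 12 → [8, 6, 9, 12, 9, 5]
i=4: 9<12, stack[4] = 12+3 = 15 → [8, 6, 9, 12, 15, 5]
i=5: 5<15, stack[5] = 15+3 = 18 → [8, 6, 9, 12, 15, 18]

[8, 6, 9, 12, 15, 18]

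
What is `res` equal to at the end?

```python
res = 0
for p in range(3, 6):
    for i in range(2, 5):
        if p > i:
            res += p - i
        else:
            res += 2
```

p=3,i=2: 3>2, res = 0+1 = 1
p=3,i=3: not 3>3, res = 1+2 = 3
p=3,i=4: not 3>4, res = 3+2 = 5
p=4,i=2: 4>2, res = 5+2 = 7
p=4,i=3: 4>3, res = 7+1 = 8
p=4,i=4: not 4>4, res = 8+2 = 10
p=5,i=2: 5>2, res = 10+3 = 13
p=5,i=3: 5>3, res = 13+2 = 15
p=5,i=4: 5>4, res = 15+1 = 16

16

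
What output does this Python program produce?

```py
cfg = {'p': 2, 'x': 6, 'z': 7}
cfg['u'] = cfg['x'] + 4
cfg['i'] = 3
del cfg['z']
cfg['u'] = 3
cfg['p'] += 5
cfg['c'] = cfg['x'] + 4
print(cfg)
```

cfg['u'] = cfg['x']+4 = 10 → {'p': 2, 'x': 6, 'z': 7, 'u': 10}
cfg['i'] = 3 → {'p': 2, 'x': 6, 'z': 7, 'u': 10, 'i': 3}
del 'z' → {'p': 2, 'x': 6, 'u': 10, 'i': 3}
cfg['u'] = 3 → {'p': 2, 'x': 6, 'u': 3, 'i': 3}
cfg['p'] = 2+5 = 7 → {'p': 7, 'x': 6, 'u': 3, 'i': 3}
cfg['c'] = cfg['x']+4 = 10 → {'p': 7, 'x': 6, 'u': 3, 'i': 3, 'c': 10}

{'p': 7, 'x': 6, 'u': 3, 'i': 3, 'c': 10}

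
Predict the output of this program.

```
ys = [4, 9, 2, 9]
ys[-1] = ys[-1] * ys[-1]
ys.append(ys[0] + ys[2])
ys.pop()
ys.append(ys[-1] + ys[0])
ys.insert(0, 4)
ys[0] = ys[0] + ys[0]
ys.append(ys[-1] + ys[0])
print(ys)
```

[8, 4, 9, 2, 81, 85, 93]

ys[-1] = ys[-1]*ys[-1] = 9*9 = 81 → [4, 9, 2, 81]
append ys[0]+ys[2] = 4+2 = 6 → [4, 9, 2, 81, 6]
pop() removes 6 → [4, 9, 2, 81]
append ys[-1]+ys[0] = 81+4 = 85 → [4, 9, 2, 81, 85]
insert 4 at 0 → [4, 4, 9, 2, 81, 85]
ys[0] = ys[0]+ys[0] = 4+4 = 8 → [8, 4, 9, 2, 81, 85]
append ys[-1]+ys[0] = 85+8 = 93 → [8, 4, 9, 2, 81, 85, 93]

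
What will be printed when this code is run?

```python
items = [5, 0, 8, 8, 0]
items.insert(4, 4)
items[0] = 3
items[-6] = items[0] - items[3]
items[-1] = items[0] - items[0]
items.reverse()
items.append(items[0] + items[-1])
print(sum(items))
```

insert 4 at 4 → [5, 0, 8, 8, 4, 0]
items[0] = 3 → [3, 0, 8, 8, 4, 0]
items[-6] = items[0]-items[3] = 3-8 = -5 → [-5, 0, 8, 8, 4, 0]
items[-1] = items[0]-items[0] = (-5)-(-5) = 0 → [-5, 0, 8, 8, 4, 0]
reverse → [0, 4, 8, 8, 0, -5]
append items[0]+items[-1] = 0+(-5) = -5 → [0, 4, 8, 8, 0, -5, -5]
sum = 10

10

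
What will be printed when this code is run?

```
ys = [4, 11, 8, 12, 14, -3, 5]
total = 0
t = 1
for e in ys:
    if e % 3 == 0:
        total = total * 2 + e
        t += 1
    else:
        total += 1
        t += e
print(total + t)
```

81

e=4: not %3==0, total = 0+1 = 1; t=5
e=11: not %3==0, total = 1+1 = 2; t=16
e=8: not %3==0, total = 2+1 = 3; t=24
e=12: %3==0, total = 3*2+12 = 18; t=25
e=14: not %3==0, total = 18+1 = 19; t=39
e=-3: %3==0, total = 19*2+(-3) = 35; t=40
e=5: not %3==0, total = 35+1 = 36; t=45
total+t = 36+45 = 81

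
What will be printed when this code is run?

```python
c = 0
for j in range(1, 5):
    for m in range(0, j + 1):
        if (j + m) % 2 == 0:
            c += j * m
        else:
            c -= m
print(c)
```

j=1,m=0: odd sum, c = 0-0 = 0
j=1,m=1: even sum, c = 0+1 = 1
j=2,m=0: even sum, c = 1+0 = 1
j=2,m=1: odd sum, c = 1-1 = 0
j=2,m=2: even sum, c = 0+4 = 4
j=3,m=0: odd sum, c = 4-0 = 4
j=3,m=1: even sum, c = 4+3 = 7
j=3,m=2: odd sum, c = 7-2 = 5
j=3,m=3: even sum, c = 5+9 = 14
j=4,m=0: even sum, c = 14+0 = 14
j=4,m=1: odd sum, c = 14-1 = 13
j=4,m=2: even sum, c = 13+8 = 21
j=4,m=3: odd sum, c = 21-3 = 18
j=4,m=4: even sum, c = 18+16 = 34

34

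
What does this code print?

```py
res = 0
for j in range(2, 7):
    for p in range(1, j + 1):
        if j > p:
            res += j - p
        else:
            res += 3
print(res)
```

j=2,p=1: 2>1, res = 0+1 = 1
j=2,p=2: not 2>2, res = 1+3 = 4
j=3,p=1: 3>1, res = 4+2 = 6
j=3,p=2: 3>2, res = 6+1 = 7
j=3,p=3: not 3>3, res = 7+3 = 10
j=4,p=1: 4>1, res = 10+3 = 13
j=4,p=2: 4>2, res = 13+2 = 15
j=4,p=3: 4>3, res = 15+1 = 16
j=4,p=4: not 4>4, res = 16+3 = 19
j=5,p=1: 5>1, res = 19+4 = 23
j=5,p=2: 5>2, res = 23+3 = 26
j=5,p=3: 5>3, res = 26+2 = 28
j=5,p=4: 5>4, res = 28+1 = 29
j=5,p=5: not 5>5, res = 29+3 = 32
j=6,p=1: 6>1, res = 32+5 = 37
j=6,p=2: 6>2, res = 37+4 = 41
j=6,p=3: 6>3, res = 41+3 = 44
j=6,p=4: 6>4, res = 44+2 = 46
j=6,p=5: 6>5, res = 46+1 = 47
j=6,p=6: not 6>6, res = 47+3 = 50

50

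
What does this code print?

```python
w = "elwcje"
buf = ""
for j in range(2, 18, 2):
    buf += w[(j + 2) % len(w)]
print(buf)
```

jewjewje

j=2: add w[4]='j' → 'j'
j=4: add w[0]='e' → 'je'
j=6: add w[2]='w' → 'jew'
j=8: add w[4]='j' → 'jewj'
j=10: add w[0]='e' → 'jewje'
j=12: add w[2]='w' → 'jewjew'
j=14: add w[4]='j' → 'jewjewj'
j=16: add w[0]='e' → 'jewjewje'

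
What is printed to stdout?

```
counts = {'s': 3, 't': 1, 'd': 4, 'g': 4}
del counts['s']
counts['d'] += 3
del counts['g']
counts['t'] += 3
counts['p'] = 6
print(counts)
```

{'t': 4, 'd': 7, 'p': 6}

del 's' → {'t': 1, 'd': 4, 'g': 4}
counts['d'] = 4+3 = 7 → {'t': 1, 'd': 7, 'g': 4}
del 'g' → {'t': 1, 'd': 7}
counts['t'] = 1+3 = 4 → {'t': 4, 'd': 7}
counts['p'] = 6 → {'t': 4, 'd': 7, 'p': 6}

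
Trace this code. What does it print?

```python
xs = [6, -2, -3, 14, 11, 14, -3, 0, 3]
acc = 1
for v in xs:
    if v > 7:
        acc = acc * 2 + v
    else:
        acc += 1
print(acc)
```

127

v=6: not >7, acc = 1+1 = 2
v=-2: not >7, acc = 2+1 = 3
v=-3: not >7, acc = 3+1 = 4
v=14: >7, acc = 4*2+14 = 22
v=11: >7, acc = 22*2+11 = 55
v=14: >7, acc = 55*2+14 = 124
v=-3: not >7, acc = 124+1 = 125
v=0: not >7, acc = 125+1 = 126
v=3: not >7, acc = 126+1 = 127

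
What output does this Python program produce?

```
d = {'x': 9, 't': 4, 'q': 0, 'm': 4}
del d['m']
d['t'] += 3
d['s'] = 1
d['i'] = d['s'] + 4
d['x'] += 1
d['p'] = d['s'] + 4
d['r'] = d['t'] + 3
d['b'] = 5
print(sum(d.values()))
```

del 'm' → {'x': 9, 't': 4, 'q': 0}
d['t'] = 4+3 = 7 → {'x': 9, 't': 7, 'q': 0}
d['s'] = 1 → {'x': 9, 't': 7, 'q': 0, 's': 1}
d['i'] = d['s']+4 = 5 → {'x': 9, 't': 7, 'q': 0, 's': 1, 'i': 5}
d['x'] = 9+1 = 10 → {'x': 10, 't': 7, 'q': 0, 's': 1, 'i': 5}
d['p'] = d['s']+4 = 5 → {'x': 10, 't': 7, 'q': 0, 's': 1, 'i': 5, 'p': 5}
d['r'] = d['t']+3 = 10 → {'x': 10, 't': 7, 'q': 0, 's': 1, 'i': 5, 'p': 5, 'r': 10}
d['b'] = 5 → {'x': 10, 't': 7, 'q': 0, 's': 1, 'i': 5, 'p': 5, 'r': 10, 'b': 5}
sum of values = 43

43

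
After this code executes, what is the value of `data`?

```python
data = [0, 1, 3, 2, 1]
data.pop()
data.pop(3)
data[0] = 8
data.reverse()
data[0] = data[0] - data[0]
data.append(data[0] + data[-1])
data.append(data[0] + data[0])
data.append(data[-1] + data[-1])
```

[0, 1, 8, 8, 0, 0]

pop() removes 1 → [0, 1, 3, 2]
pop(3) removes 2 → [0, 1, 3]
data[0] = 8 → [8, 1, 3]
reverse → [3, 1, 8]
data[0] = data[0]-data[0] = 3-3 = 0 → [0, 1, 8]
append data[0]+data[-1] = 0+8 = 8 → [0, 1, 8, 8]
append data[0]+data[0] = 0+0 = 0 → [0, 1, 8, 8, 0]
append data[-1]+data[-1] = 0+0 = 0 → [0, 1, 8, 8, 0, 0]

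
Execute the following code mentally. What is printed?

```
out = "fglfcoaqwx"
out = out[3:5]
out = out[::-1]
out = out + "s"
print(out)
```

cfs

slice [3:5] → 'fc'
reverse → 'cf'
+ 's' → 'cfs'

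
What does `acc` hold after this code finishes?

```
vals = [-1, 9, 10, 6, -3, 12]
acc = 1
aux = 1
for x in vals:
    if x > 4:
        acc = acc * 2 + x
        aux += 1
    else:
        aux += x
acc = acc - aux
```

x=-1: not >4; aux=0
x=9: >4, acc = 1*2+9 = 11; aux=1
x=10: >4, acc = 11*2+10 = 32; aux=2
x=6: >4, acc = 32*2+6 = 70; aux=3
x=-3: not >4; aux=0
x=12: >4, acc = 70*2+12 = 152; aux=1
acc-aux = 152-1 = 151

151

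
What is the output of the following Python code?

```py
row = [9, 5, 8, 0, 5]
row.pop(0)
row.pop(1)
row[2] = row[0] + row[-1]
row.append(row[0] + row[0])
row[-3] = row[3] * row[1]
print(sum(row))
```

pop(0) removes 9 → [5, 8, 0, 5]
pop(1) removes 8 → [5, 0, 5]
row[2] = row[0]+row[-1] = 5+5 = 10 → [5, 0, 10]
append row[0]+row[0] = 5+5 = 10 → [5, 0, 10, 10]
row[-3] = row[3]*row[1] = 10*0 = 0 → [5, 0, 10, 10]
sum = 25

25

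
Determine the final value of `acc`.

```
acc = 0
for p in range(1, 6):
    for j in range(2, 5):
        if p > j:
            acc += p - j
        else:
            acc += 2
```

p=1,j=2: not 1>2, acc = 0+2 = 2
p=1,j=3: not 1>3, acc = 2+2 = 4
p=1,j=4: not 1>4, acc = 4+2 = 6
p=2,j=2: not 2>2, acc = 6+2 = 8
p=2,j=3: not 2>3, acc = 8+2 = 10
p=2,j=4: not 2>4, acc = 10+2 = 12
p=3,j=2: 3>2, acc = 12+1 = 13
p=3,j=3: not 3>3, acc = 13+2 = 15
p=3,j=4: not 3>4, acc = 15+2 = 17
p=4,j=2: 4>2, acc = 17+2 = 19
p=4,j=3: 4>3, acc = 19+1 = 20
p=4,j=4: not 4>4, acc = 20+2 = 22
p=5,j=2: 5>2, acc = 22+3 = 25
p=5,j=3: 5>3, acc = 25+2 = 27
p=5,j=4: 5>4, acc = 27+1 = 28

28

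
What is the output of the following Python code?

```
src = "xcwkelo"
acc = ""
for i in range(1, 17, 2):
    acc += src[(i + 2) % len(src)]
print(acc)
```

i=1: add src[3]='k' → 'k'
i=3: add src[5]='l' → 'kl'
i=5: add src[0]='x' → 'klx'
i=7: add src[2]='w' → 'klxw'
i=9: add src[4]='e' → 'klxwe'
i=11: add src[6]='o' → 'klxweo'
i=13: add src[1]='c' → 'klxweoc'
i=15: add src[3]='k' → 'klxweock'

klxweock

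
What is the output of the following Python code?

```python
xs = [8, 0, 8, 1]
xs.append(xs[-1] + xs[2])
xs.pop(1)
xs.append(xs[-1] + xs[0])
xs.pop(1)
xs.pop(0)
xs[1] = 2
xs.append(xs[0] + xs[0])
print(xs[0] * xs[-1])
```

append xs[-1]+xs[2] = 1+8 = 9 → [8, 0, 8, 1, 9]
pop(1) removes 0 → [8, 8, 1, 9]
append xs[-1]+xs[0] = 9+8 = 17 → [8, 8, 1, 9, 17]
pop(1) removes 8 → [8, 1, 9, 17]
pop(0) removes 8 → [1, 9, 17]
xs[1] = 2 → [1, 2, 17]
append xs[0]+xs[0] = 1+1 = 2 → [1, 2, 17, 2]
xs[0]*xs[-1] = 1*2 = 2

2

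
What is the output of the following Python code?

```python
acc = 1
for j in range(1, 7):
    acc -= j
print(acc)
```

-20

j=1: acc = 1-1 = 0
j=2: acc = 0-2 = -2
j=3: acc = (-2)-3 = -5
j=4: acc = (-5)-4 = -9
j=5: acc = (-9)-5 = -14
j=6: acc = (-14)-6 = -20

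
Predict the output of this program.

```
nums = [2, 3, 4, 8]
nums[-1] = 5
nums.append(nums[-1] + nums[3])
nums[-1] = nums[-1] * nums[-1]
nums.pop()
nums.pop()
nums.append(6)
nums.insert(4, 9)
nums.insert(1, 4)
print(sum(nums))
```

28

nums[-1] = 5 → [2, 3, 4, 5]
append nums[-1]+nums[3] = 5+5 = 10 → [2, 3, 4, 5, 10]
nums[-1] = nums[-1]*nums[-1] = 10*10 = 100 → [2, 3, 4, 5, 100]
pop() removes 100 → [2, 3, 4, 5]
pop() removes 5 → [2, 3, 4]
append 6 → [2, 3, 4, 6]
insert 9 at 4 → [2, 3, 4, 6, 9]
insert 4 at 1 → [2, 4, 3, 4, 6, 9]
sum = 28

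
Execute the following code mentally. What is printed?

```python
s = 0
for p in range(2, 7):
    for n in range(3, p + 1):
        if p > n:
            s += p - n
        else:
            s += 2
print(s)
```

18

p=3,n=3: not 3>3, s = 0+2 = 2
p=4,n=3: 4>3, s = 2+1 = 3
p=4,n=4: not 4>4, s = 3+2 = 5
p=5,n=3: 5>3, s = 5+2 = 7
p=5,n=4: 5>4, s = 7+1 = 8
p=5,n=5: not 5>5, s = 8+2 = 10
p=6,n=3: 6>3, s = 10+3 = 13
p=6,n=4: 6>4, s = 13+2 = 15
p=6,n=5: 6>5, s = 15+1 = 16
p=6,n=6: not 6>6, s = 16+2 = 18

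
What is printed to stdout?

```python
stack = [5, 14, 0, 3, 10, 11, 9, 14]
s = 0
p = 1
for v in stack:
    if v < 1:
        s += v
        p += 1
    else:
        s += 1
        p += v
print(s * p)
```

v=5: not <1, s = 0+1 = 1; p=6
v=14: not <1, s = 1+1 = 2; p=20
v=0: <1, s = 2+0 = 2; p=21
v=3: not <1, s = 2+1 = 3; p=24
v=10: not <1, s = 3+1 = 4; p=34
v=11: not <1, s = 4+1 = 5; p=45
v=9: not <1, s = 5+1 = 6; p=54
v=14: not <1, s = 6+1 = 7; p=68
s*p = 7*68 = 476

476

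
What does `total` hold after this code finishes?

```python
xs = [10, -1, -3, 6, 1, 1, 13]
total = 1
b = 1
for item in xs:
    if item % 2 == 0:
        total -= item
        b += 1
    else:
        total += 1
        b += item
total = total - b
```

-24

item=10: even, total = 1-10 = -9; b=2
item=-1: not even, total = (-9)+1 = -8; b=1
item=-3: not even, total = (-8)+1 = -7; b=-2
item=6: even, total = (-7)-6 = -13; b=-1
item=1: not even, total = (-13)+1 = -12; b=0
item=1: not even, total = (-12)+1 = -11; b=1
item=13: not even, total = (-11)+1 = -10; b=14
total-b = (-10)-14 = -24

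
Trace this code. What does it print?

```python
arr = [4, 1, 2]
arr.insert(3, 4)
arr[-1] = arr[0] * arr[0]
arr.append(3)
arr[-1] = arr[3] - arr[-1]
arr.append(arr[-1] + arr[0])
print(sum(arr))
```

insert 4 at 3 → [4, 1, 2, 4]
arr[-1] = arr[0]*arr[0] = 4*4 = 16 → [4, 1, 2, 16]
append 3 → [4, 1, 2, 16, 3]
arr[-1] = arr[3]-arr[-1] = 16-3 = 13 → [4, 1, 2, 16, 13]
append arr[-1]+arr[0] = 13+4 = 17 → [4, 1, 2, 16, 13, 17]
sum = 53

53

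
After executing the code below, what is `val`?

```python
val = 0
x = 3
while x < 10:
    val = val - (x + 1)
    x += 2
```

x=3: val = 0-4 = -4
x=5: val = (-4)-6 = -10
x=7: val = (-10)-8 = -18
x=9: val = (-18)-10 = -28

-28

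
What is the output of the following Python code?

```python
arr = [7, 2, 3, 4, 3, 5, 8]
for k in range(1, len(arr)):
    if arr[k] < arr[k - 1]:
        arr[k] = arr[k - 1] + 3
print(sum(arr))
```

k=1: 2<7, arr[1] = 7+3 = 10 → [7, 10, 3, 4, 3, 5, 8]
k=2: 3<10, arr[2] = 10+3 = 13 → [7, 10, 13, 4, 3, 5, 8]
k=3: 4<13, arr[3] = 13+3 = 16 → [7, 10, 13, 16, 3, 5, 8]
k=4: 3<16, arr[4] = 16+3 = 19 → [7, 10, 13, 16, 19, 5, 8]
k=5: 5<19, arr[5] = 19+3 = 22 → [7, 10, 13, 16, 19, 22, 8]
k=6: 8<22, arr[6] = 22+3 = 25 → [7, 10, 13, 16, 19, 22, 25]
sum = 112

112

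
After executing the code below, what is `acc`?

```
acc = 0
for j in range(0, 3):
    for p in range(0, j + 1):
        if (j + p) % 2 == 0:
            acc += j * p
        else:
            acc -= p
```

j=0,p=0: even sum, acc = 0+0 = 0
j=1,p=0: odd sum, acc = 0-0 = 0
j=1,p=1: even sum, acc = 0+1 = 1
j=2,p=0: even sum, acc = 1+0 = 1
j=2,p=1: odd sum, acc = 1-1 = 0
j=2,p=2: even sum, acc = 0+4 = 4

4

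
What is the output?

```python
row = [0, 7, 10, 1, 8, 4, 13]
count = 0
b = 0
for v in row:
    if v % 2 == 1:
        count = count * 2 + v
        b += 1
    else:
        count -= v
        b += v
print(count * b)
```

-525

v=0: not odd, count = 0-0 = 0; b=0
v=7: odd, count = 0*2+7 = 7; b=1
v=10: not odd, count = 7-10 = -3; b=11
v=1: odd, count = (-3)*2+1 = -5; b=12
v=8: not odd, count = (-5)-8 = -13; b=20
v=4: not odd, count = (-13)-4 = -17; b=24
v=13: odd, count = (-17)*2+13 = -21; b=25
count*b = (-21)*25 = -525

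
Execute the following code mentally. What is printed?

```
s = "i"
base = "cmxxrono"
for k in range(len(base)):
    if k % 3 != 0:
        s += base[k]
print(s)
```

k=0: skip
k=1: add 'm' → 'im'
k=2: add 'x' → 'imx'
k=3: skip
k=4: add 'r' → 'imxr'
k=5: add 'o' → 'imxro'
k=6: skip
k=7: add 'o' → 'imxroo'

imxroo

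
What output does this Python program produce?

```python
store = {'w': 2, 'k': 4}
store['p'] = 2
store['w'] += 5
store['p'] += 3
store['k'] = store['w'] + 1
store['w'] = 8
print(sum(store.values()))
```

21

store['p'] = 2 → {'w': 2, 'k': 4, 'p': 2}
store['w'] = 2+5 = 7 → {'w': 7, 'k': 4, 'p': 2}
store['p'] = 2+3 = 5 → {'w': 7, 'k': 4, 'p': 5}
store['k'] = store['w']+1 = 8 → {'w': 7, 'k': 8, 'p': 5}
store['w'] = 8 → {'w': 8, 'k': 8, 'p': 5}
sum of values = 21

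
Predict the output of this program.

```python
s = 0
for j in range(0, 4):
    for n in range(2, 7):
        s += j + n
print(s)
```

j=0,n=2: s = 0+2 = 2
j=0,n=3: s = 2+3 = 5
j=0,n=4: s = 5+4 = 9
j=0,n=5: s = 9+5 = 14
j=0,n=6: s = 14+6 = 20
j=1,n=2: s = 20+3 = 23
j=1,n=3: s = 23+4 = 27
j=1,n=4: s = 27+5 = 32
j=1,n=5: s = 32+6 = 38
j=1,n=6: s = 38+7 = 45
j=2,n=2: s = 45+4 = 49
j=2,n=3: s = 49+5 = 54
j=2,n=4: s = 54+6 = 60
j=2,n=5: s = 60+7 = 67
j=2,n=6: s = 67+8 = 75
j=3,n=2: s = 75+5 = 80
j=3,n=3: s = 80+6 = 86
j=3,n=4: s = 86+7 = 93
j=3,n=5: s = 93+8 = 101
j=3,n=6: s = 101+9 = 110

110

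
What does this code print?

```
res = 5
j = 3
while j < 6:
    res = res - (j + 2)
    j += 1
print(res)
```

j=3: res = 5-5 = 0
j=4: res = 0-6 = -6
j=5: res = (-6)-7 = -13

-13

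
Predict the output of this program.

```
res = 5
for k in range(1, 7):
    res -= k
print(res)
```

-16

k=1: res = 5-1 = 4
k=2: res = 4-2 = 2
k=3: res = 2-3 = -1
k=4: res = (-1)-4 = -5
k=5: res = (-5)-5 = -10
k=6: res = (-10)-6 = -16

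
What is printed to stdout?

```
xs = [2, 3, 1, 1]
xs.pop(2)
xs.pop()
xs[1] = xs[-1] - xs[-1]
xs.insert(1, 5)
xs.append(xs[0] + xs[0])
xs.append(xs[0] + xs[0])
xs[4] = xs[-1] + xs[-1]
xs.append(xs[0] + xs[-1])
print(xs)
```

[2, 5, 0, 4, 8, 10]

pop(2) removes 1 → [2, 3, 1]
pop() removes 1 → [2, 3]
xs[1] = xs[-1]-xs[-1] = 3-3 = 0 → [2, 0]
insert 5 at 1 → [2, 5, 0]
append xs[0]+xs[0] = 2+2 = 4 → [2, 5, 0, 4]
append xs[0]+xs[0] = 2+2 = 4 → [2, 5, 0, 4, 4]
xs[4] = xs[-1]+xs[-1] = 4+4 = 8 → [2, 5, 0, 4, 8]
append xs[0]+xs[-1] = 2+8 = 10 → [2, 5, 0, 4, 8, 10]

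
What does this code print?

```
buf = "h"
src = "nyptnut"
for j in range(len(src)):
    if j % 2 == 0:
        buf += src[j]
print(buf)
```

j=0: add 'n' → 'hn'
j=1: skip
j=2: add 'p' → 'hnp'
j=3: skip
j=4: add 'n' → 'hnpn'
j=5: skip
j=6: add 't' → 'hnpnt'

hnpnt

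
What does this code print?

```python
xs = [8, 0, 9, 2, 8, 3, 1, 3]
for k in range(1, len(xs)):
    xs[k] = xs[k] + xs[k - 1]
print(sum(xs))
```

k=1: xs[1] = 0+8 = 8 → [8, 8, 9, 2, 8, 3, 1, 3]
k=2: xs[2] = 9+8 = 17 → [8, 8, 17, 2, 8, 3, 1, 3]
k=3: xs[3] = 2+17 = 19 → [8, 8, 17, 19, 8, 3, 1, 3]
k=4: xs[4] = 8+19 = 27 → [8, 8, 17, 19, 27, 3, 1, 3]
k=5: xs[5] = 3+27 = 30 → [8, 8, 17, 19, 27, 30, 1, 3]
k=6: xs[6] = 1+30 = 31 → [8, 8, 17, 19, 27, 30, 31, 3]
k=7: xs[7] = 3+31 = 34 → [8, 8, 17, 19, 27, 30, 31, 34]
sum = 174

174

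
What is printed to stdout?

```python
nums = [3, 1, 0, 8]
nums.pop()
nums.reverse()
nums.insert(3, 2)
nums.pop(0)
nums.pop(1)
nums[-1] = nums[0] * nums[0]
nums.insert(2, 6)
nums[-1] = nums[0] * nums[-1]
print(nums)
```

[1, 1, 6]

pop() removes 8 → [3, 1, 0]
reverse → [0, 1, 3]
insert 2 at 3 → [0, 1, 3, 2]
pop(0) removes 0 → [1, 3, 2]
pop(1) removes 3 → [1, 2]
nums[-1] = nums[0]*nums[0] = 1*1 = 1 → [1, 1]
insert 6 at 2 → [1, 1, 6]
nums[-1] = nums[0]*nums[-1] = 1*6 = 6 → [1, 1, 6]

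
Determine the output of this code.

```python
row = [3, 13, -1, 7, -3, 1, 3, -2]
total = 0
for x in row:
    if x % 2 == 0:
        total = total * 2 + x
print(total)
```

x=3: not even
x=13: not even
x=-1: not even
x=7: not even
x=-3: not even
x=1: not even
x=3: not even
x=-2: even, total = 0*2+(-2) = -2

-2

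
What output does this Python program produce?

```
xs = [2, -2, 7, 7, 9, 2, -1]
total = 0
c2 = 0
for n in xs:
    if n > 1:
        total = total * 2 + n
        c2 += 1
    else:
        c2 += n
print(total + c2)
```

n=2: >1, total = 0*2+2 = 2; c2=1
n=-2: not >1; c2=-1
n=7: >1, total = 2*2+7 = 11; c2=0
n=7: >1, total = 11*2+7 = 29; c2=1
n=9: >1, total = 29*2+9 = 67; c2=2
n=2: >1, total = 67*2+2 = 136; c2=3
n=-1: not >1; c2=2
total+c2 = 136+2 = 138

138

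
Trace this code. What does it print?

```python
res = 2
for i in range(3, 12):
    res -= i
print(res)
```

i=3: res = 2-3 = -1
i=4: res = (-1)-4 = -5
i=5: res = (-5)-5 = -10
i=6: res = (-10)-6 = -16
i=7: res = (-16)-7 = -23
i=8: res = (-23)-8 = -31
i=9: res = (-31)-9 = -40
i=10: res = (-40)-10 = -50
i=11: res = (-50)-11 = -61

-61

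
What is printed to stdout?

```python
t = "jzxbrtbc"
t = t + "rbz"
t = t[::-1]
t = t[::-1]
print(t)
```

+ 'rbz' → 'jzxbrtbcrbz'
reverse → 'zbrcbtrbxzj'
reverse → 'jzxbrtbcrbz'

jzxbrtbcrbz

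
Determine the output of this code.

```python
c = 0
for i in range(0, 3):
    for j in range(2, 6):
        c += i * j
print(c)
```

42

i=0,j=2: c = 0+0 = 0
i=0,j=3: c = 0+0 = 0
i=0,j=4: c = 0+0 = 0
i=0,j=5: c = 0+0 = 0
i=1,j=2: c = 0+2 = 2
i=1,j=3: c = 2+3 = 5
i=1,j=4: c = 5+4 = 9
i=1,j=5: c = 9+5 = 14
i=2,j=2: c = 14+4 = 18
i=2,j=3: c = 18+6 = 24
i=2,j=4: c = 24+8 = 32
i=2,j=5: c = 32+10 = 42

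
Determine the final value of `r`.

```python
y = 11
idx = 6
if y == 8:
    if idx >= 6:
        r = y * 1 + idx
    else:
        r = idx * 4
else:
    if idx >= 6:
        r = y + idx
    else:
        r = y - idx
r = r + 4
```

y=11, idx=6
y == 8 is False; idx >= 6 is True
→ r = y + idx = 17
r = 17+4 = 21

21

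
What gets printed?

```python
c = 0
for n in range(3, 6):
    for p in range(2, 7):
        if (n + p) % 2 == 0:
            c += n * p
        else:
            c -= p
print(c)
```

80

n=3,p=2: odd sum, c = 0-2 = -2
n=3,p=3: even sum, c = (-2)+9 = 7
n=3,p=4: odd sum, c = 7-4 = 3
n=3,p=5: even sum, c = 3+15 = 18
n=3,p=6: odd sum, c = 18-6 = 12
n=4,p=2: even sum, c = 12+8 = 20
n=4,p=3: odd sum, c = 20-3 = 17
n=4,p=4: even sum, c = 17+16 = 33
n=4,p=5: odd sum, c = 33-5 = 28
n=4,p=6: even sum, c = 28+24 = 52
n=5,p=2: odd sum, c = 52-2 = 50
n=5,p=3: even sum, c = 50+15 = 65
n=5,p=4: odd sum, c = 65-4 = 61
n=5,p=5: even sum, c = 61+25 = 86
n=5,p=6: odd sum, c = 86-6 = 80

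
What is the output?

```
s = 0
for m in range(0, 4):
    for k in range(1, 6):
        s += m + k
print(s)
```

90

m=0,k=1: s = 0+1 = 1
m=0,k=2: s = 1+2 = 3
m=0,k=3: s = 3+3 = 6
m=0,k=4: s = 6+4 = 10
m=0,k=5: s = 10+5 = 15
m=1,k=1: s = 15+2 = 17
m=1,k=2: s = 17+3 = 20
m=1,k=3: s = 20+4 = 24
m=1,k=4: s = 24+5 = 29
m=1,k=5: s = 29+6 = 35
m=2,k=1: s = 35+3 = 38
m=2,k=2: s = 38+4 = 42
m=2,k=3: s = 42+5 = 47
m=2,k=4: s = 47+6 = 53
m=2,k=5: s = 53+7 = 60
m=3,k=1: s = 60+4 = 64
m=3,k=2: s = 64+5 = 69
m=3,k=3: s = 69+6 = 75
m=3,k=4: s = 75+7 = 82
m=3,k=5: s = 82+8 = 90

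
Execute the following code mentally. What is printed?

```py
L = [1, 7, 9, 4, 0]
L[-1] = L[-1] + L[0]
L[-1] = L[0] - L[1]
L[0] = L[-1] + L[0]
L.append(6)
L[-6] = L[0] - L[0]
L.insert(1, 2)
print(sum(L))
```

L[-1] = L[-1]+L[0] = 0+1 = 1 → [1, 7, 9, 4, 1]
L[-1] = L[0]-L[1] = 1-7 = -6 → [1, 7, 9, 4, -6]
L[0] = L[-1]+L[0] = (-6)+1 = -5 → [-5, 7, 9, 4, -6]
append 6 → [-5, 7, 9, 4, -6, 6]
L[-6] = L[0]-L[0] = (-5)-(-5) = 0 → [0, 7, 9, 4, -6, 6]
insert 2 at 1 → [0, 2, 7, 9, 4, -6, 6]
sum = 22

22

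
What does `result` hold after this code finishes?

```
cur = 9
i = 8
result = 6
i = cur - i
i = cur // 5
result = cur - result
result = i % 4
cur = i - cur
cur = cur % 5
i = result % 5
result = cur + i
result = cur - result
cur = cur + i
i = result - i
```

-1

i = 9-8 = 1
i = 9//5 = 1
result = 9-6 = 3
result = 1%4 = 1
cur = 1-9 = -8
cur = (-8)%5 = 2
i = 1%5 = 1
result = 2+1 = 3
result = 2-3 = -1
cur = 2+1 = 3
i = (-1)-1 = -2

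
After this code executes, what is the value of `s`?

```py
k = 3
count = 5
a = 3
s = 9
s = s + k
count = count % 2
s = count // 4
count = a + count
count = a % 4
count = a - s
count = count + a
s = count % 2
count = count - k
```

0

s = 9+3 = 12
count = 5%2 = 1
s = 1//4 = 0
count = 3+1 = 4
count = 3%4 = 3
count = 3-0 = 3
count = 3+3 = 6
s = 6%2 = 0
count = 6-3 = 3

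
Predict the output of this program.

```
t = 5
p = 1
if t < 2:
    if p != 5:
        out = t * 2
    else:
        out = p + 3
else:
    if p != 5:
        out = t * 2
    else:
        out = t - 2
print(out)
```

t=5, p=1
t < 2 is False; p != 5 is True
→ out = t * 2 = 10

10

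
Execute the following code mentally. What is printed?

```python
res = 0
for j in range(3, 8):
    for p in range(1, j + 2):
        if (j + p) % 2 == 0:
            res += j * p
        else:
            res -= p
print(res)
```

202

j=3,p=1: even sum, res = 0+3 = 3
j=3,p=2: odd sum, res = 3-2 = 1
j=3,p=3: even sum, res = 1+9 = 10
j=3,p=4: odd sum, res = 10-4 = 6
j=4,p=1: odd sum, res = 6-1 = 5
j=4,p=2: even sum, res = 5+8 = 13
j=4,p=3: odd sum, res = 13-3 = 10
j=4,p=4: even sum, res = 10+16 = 26
j=4,p=5: odd sum, res = 26-5 = 21
j=5,p=1: even sum, res = 21+5 = 26
j=5,p=2: odd sum, res = 26-2 = 24
j=5,p=3: even sum, res = 24+15 = 39
j=5,p=4: odd sum, res = 39-4 = 35
j=5,p=5: even sum, res = 35+25 = 60
j=5,p=6: odd sum, res = 60-6 = 54
j=6,p=1: odd sum, res = 54-1 = 53
j=6,p=2: even sum, res = 53+12 = 65
j=6,p=3: odd sum, res = 65-3 = 62
j=6,p=4: even sum, res = 62+24 = 86
j=6,p=5: odd sum, res = 86-5 = 81
j=6,p=6: even sum, res = 81+36 = 117
j=6,p=7: odd sum, res = 117-7 = 110
j=7,p=1: even sum, res = 110+7 = 117
j=7,p=2: odd sum, res = 117-2 = 115
j=7,p=3: even sum, res = 115+21 = 136
j=7,p=4: odd sum, res = 136-4 = 132
j=7,p=5: even sum, res = 132+35 = 167
j=7,p=6: odd sum, res = 167-6 = 161
j=7,p=7: even sum, res = 161+49 = 210
j=7,p=8: odd sum, res = 210-8 = 202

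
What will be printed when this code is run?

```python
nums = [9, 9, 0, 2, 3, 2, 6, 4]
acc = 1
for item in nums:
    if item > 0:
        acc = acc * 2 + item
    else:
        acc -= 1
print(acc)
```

1040

item=9: >0, acc = 1*2+9 = 11
item=9: >0, acc = 11*2+9 = 31
item=0: not >0, acc = 31-1 = 30
item=2: >0, acc = 30*2+2 = 62
item=3: >0, acc = 62*2+3 = 127
item=2: >0, acc = 127*2+2 = 256
item=6: >0, acc = 256*2+6 = 518
item=4: >0, acc = 518*2+4 = 1040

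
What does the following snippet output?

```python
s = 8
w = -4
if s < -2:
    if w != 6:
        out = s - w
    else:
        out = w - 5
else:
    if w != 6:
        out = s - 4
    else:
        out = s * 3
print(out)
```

4

s=8, w=-4
s < -2 is False; w != 6 is True
→ out = s - 4 = 4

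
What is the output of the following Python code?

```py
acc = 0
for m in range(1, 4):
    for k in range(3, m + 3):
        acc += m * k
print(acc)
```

m=1,k=3: acc = 0+3 = 3
m=2,k=3: acc = 3+6 = 9
m=2,k=4: acc = 9+8 = 17
m=3,k=3: acc = 17+9 = 26
m=3,k=4: acc = 26+12 = 38
m=3,k=5: acc = 38+15 = 53

53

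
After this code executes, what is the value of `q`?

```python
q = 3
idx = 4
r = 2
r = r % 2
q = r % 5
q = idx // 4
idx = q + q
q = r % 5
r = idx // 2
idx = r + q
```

0

r = 2%2 = 0
q = 0%5 = 0
q = 4//4 = 1
idx = 1+1 = 2
q = 0%5 = 0
r = 2//2 = 1
idx = 1+0 = 1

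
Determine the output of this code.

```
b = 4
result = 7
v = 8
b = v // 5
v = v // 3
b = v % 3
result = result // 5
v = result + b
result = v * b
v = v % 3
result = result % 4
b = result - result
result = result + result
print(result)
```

4

b = 8//5 = 1
v = 8//3 = 2
b = 2%3 = 2
result = 7//5 = 1
v = 1+2 = 3
result = 3*2 = 6
v = 3%3 = 0
result = 6%4 = 2
b = 2-2 = 0
result = 2+2 = 4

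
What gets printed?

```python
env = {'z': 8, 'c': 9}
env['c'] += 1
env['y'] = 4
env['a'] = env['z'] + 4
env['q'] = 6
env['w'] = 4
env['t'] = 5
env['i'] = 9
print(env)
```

{'z': 8, 'c': 10, 'y': 4, 'a': 12, 'q': 6, 'w': 4, 't': 5, 'i': 9}

env['c'] = 9+1 = 10 → {'z': 8, 'c': 10}
env['y'] = 4 → {'z': 8, 'c': 10, 'y': 4}
env['a'] = env['z']+4 = 12 → {'z': 8, 'c': 10, 'y': 4, 'a': 12}
env['q'] = 6 → {'z': 8, 'c': 10, 'y': 4, 'a': 12, 'q': 6}
env['w'] = 4 → {'z': 8, 'c': 10, 'y': 4, 'a': 12, 'q': 6, 'w': 4}
env['t'] = 5 → {'z': 8, 'c': 10, 'y': 4, 'a': 12, 'q': 6, 'w': 4, 't': 5}
env['i'] = 9 → {'z': 8, 'c': 10, 'y': 4, 'a': 12, 'q': 6, 'w': 4, 't': 5, 'i': 9}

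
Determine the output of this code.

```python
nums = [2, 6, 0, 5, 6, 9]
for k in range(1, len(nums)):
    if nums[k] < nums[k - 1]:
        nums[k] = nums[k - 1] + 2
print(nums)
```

[2, 6, 8, 10, 12, 14]

k=1: 6>=2, unchanged → [2, 6, 0, 5, 6, 9]
k=2: 0<6, nums[2] = 6+2 = 8 → [2, 6, 8, 5, 6, 9]
k=3: 5<8, nums[3] = 8+2 = 10 → [2, 6, 8, 10, 6, 9]
k=4: 6<10, nums[4] = 10+2 = 12 → [2, 6, 8, 10, 12, 9]
k=5: 9<12, nums[5] = 12+2 = 14 → [2, 6, 8, 10, 12, 14]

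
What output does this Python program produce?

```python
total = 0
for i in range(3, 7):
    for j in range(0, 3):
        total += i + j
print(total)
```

i=3,j=0: total = 0+3 = 3
i=3,j=1: total = 3+4 = 7
i=3,j=2: total = 7+5 = 12
i=4,j=0: total = 12+4 = 16
i=4,j=1: total = 16+5 = 21
i=4,j=2: total = 21+6 = 27
i=5,j=0: total = 27+5 = 32
i=5,j=1: total = 32+6 = 38
i=5,j=2: total = 38+7 = 45
i=6,j=0: total = 45+6 = 51
i=6,j=1: total = 51+7 = 58
i=6,j=2: total = 58+8 = 66

66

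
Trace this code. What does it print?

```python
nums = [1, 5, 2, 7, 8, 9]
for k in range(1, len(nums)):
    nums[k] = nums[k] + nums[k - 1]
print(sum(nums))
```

85

k=1: nums[1] = 5+1 = 6 → [1, 6, 2, 7, 8, 9]
k=2: nums[2] = 2+6 = 8 → [1, 6, 8, 7, 8, 9]
k=3: nums[3] = 7+8 = 15 → [1, 6, 8, 15, 8, 9]
k=4: nums[4] = 8+15 = 23 → [1, 6, 8, 15, 23, 9]
k=5: nums[5] = 9+23 = 32 → [1, 6, 8, 15, 23, 32]
sum = 85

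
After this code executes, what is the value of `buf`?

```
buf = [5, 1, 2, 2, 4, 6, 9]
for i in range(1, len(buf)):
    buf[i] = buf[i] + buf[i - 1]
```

[5, 6, 8, 10, 14, 20, 29]

i=1: buf[1] = 1+5 = 6 → [5, 6, 2, 2, 4, 6, 9]
i=2: buf[2] = 2+6 = 8 → [5, 6, 8, 2, 4, 6, 9]
i=3: buf[3] = 2+8 = 10 → [5, 6, 8, 10, 4, 6, 9]
i=4: buf[4] = 4+10 = 14 → [5, 6, 8, 10, 14, 6, 9]
i=5: buf[5] = 6+14 = 20 → [5, 6, 8, 10, 14, 20, 9]
i=6: buf[6] = 9+20 = 29 → [5, 6, 8, 10, 14, 20, 29]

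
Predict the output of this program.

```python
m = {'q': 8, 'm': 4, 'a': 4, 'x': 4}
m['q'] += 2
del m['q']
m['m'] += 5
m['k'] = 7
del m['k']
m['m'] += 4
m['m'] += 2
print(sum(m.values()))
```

23

m['q'] = 8+2 = 10 → {'q': 10, 'm': 4, 'a': 4, 'x': 4}
del 'q' → {'m': 4, 'a': 4, 'x': 4}
m['m'] = 4+5 = 9 → {'m': 9, 'a': 4, 'x': 4}
m['k'] = 7 → {'m': 9, 'a': 4, 'x': 4, 'k': 7}
del 'k' → {'m': 9, 'a': 4, 'x': 4}
m['m'] = 9+4 = 13 → {'m': 13, 'a': 4, 'x': 4}
m['m'] = 13+2 = 15 → {'m': 15, 'a': 4, 'x': 4}
sum of values = 23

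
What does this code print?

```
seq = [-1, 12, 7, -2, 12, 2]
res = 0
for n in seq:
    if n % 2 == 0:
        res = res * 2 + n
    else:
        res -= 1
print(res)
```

n=-1: not even, res = 0-1 = -1
n=12: even, res = (-1)*2+12 = 10
n=7: not even, res = 10-1 = 9
n=-2: even, res = 9*2+(-2) = 16
n=12: even, res = 16*2+12 = 44
n=2: even, res = 44*2+2 = 90

90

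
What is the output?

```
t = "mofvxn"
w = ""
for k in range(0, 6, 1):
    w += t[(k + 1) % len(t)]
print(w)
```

ofvxnm

k=0: add t[1]='o' → 'o'
k=1: add t[2]='f' → 'of'
k=2: add t[3]='v' → 'ofv'
k=3: add t[4]='x' → 'ofvx'
k=4: add t[5]='n' → 'ofvxn'
k=5: add t[0]='m' → 'ofvxnm'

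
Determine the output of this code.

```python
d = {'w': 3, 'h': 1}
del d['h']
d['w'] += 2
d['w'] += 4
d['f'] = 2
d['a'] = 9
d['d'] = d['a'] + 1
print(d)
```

del 'h' → {'w': 3}
d['w'] = 3+2 = 5 → {'w': 5}
d['w'] = 5+4 = 9 → {'w': 9}
d['f'] = 2 → {'w': 9, 'f': 2}
d['a'] = 9 → {'w': 9, 'f': 2, 'a': 9}
d['d'] = d['a']+1 = 10 → {'w': 9, 'f': 2, 'a': 9, 'd': 10}

{'w': 9, 'f': 2, 'a': 9, 'd': 10}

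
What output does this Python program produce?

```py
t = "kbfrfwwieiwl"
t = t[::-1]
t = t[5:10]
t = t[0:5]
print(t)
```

wwfrf

reverse → 'lwieiwwfrfbk'
slice [5:10] → 'wwfrf'
slice [0:5] → 'wwfrf'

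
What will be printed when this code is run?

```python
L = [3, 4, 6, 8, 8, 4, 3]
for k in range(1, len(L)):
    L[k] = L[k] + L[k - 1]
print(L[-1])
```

36

k=1: L[1] = 4+3 = 7 → [3, 7, 6, 8, 8, 4, 3]
k=2: L[2] = 6+7 = 13 → [3, 7, 13, 8, 8, 4, 3]
k=3: L[3] = 8+13 = 21 → [3, 7, 13, 21, 8, 4, 3]
k=4: L[4] = 8+21 = 29 → [3, 7, 13, 21, 29, 4, 3]
k=5: L[5] = 4+29 = 33 → [3, 7, 13, 21, 29, 33, 3]
k=6: L[6] = 3+33 = 36 → [3, 7, 13, 21, 29, 33, 36]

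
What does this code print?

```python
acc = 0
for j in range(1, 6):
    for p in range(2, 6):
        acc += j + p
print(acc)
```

j=1,p=2: acc = 0+3 = 3
j=1,p=3: acc = 3+4 = 7
j=1,p=4: acc = 7+5 = 12
j=1,p=5: acc = 12+6 = 18
j=2,p=2: acc = 18+4 = 22
j=2,p=3: acc = 22+5 = 27
j=2,p=4: acc = 27+6 = 33
j=2,p=5: acc = 33+7 = 40
j=3,p=2: acc = 40+5 = 45
j=3,p=3: acc = 45+6 = 51
j=3,p=4: acc = 51+7 = 58
j=3,p=5: acc = 58+8 = 66
j=4,p=2: acc = 66+6 = 72
j=4,p=3: acc = 72+7 = 79
j=4,p=4: acc = 79+8 = 87
j=4,p=5: acc = 87+9 = 96
j=5,p=2: acc = 96+7 = 103
j=5,p=3: acc = 103+8 = 111
j=5,p=4: acc = 111+9 = 120
j=5,p=5: acc = 120+10 = 130

130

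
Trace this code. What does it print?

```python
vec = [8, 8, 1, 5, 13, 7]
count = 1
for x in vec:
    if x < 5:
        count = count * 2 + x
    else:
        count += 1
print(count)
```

x=8: not <5, count = 1+1 = 2
x=8: not <5, count = 2+1 = 3
x=1: <5, count = 3*2+1 = 7
x=5: not <5, count = 7+1 = 8
x=13: not <5, count = 8+1 = 9
x=7: not <5, count = 9+1 = 10

10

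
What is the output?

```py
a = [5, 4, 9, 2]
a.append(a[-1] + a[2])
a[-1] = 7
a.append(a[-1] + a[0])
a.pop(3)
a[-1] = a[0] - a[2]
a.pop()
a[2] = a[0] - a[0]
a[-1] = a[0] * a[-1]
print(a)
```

[5, 4, 0, 35]

append a[-1]+a[2] = 2+9 = 11 → [5, 4, 9, 2, 11]
a[-1] = 7 → [5, 4, 9, 2, 7]
append a[-1]+a[0] = 7+5 = 12 → [5, 4, 9, 2, 7, 12]
pop(3) removes 2 → [5, 4, 9, 7, 12]
a[-1] = a[0]-a[2] = 5-9 = -4 → [5, 4, 9, 7, -4]
pop() removes -4 → [5, 4, 9, 7]
a[2] = a[0]-a[0] = 5-5 = 0 → [5, 4, 0, 7]
a[-1] = a[0]*a[-1] = 5*7 = 35 → [5, 4, 0, 35]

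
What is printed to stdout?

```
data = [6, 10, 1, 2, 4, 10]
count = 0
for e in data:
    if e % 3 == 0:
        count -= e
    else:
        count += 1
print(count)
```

e=6: %3==0, count = 0-6 = -6
e=10: not %3==0, count = (-6)+1 = -5
e=1: not %3==0, count = (-5)+1 = -4
e=2: not %3==0, count = (-4)+1 = -3
e=4: not %3==0, count = (-3)+1 = -2
e=10: not %3==0, count = (-2)+1 = -1

-1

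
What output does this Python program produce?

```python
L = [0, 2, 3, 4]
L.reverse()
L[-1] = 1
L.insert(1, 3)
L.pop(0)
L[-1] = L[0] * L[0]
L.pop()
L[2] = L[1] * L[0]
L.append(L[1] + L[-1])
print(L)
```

[3, 3, 9, 12]

reverse → [4, 3, 2, 0]
L[-1] = 1 → [4, 3, 2, 1]
insert 3 at 1 → [4, 3, 3, 2, 1]
pop(0) removes 4 → [3, 3, 2, 1]
L[-1] = L[0]*L[0] = 3*3 = 9 → [3, 3, 2, 9]
pop() removes 9 → [3, 3, 2]
L[2] = L[1]*L[0] = 3*3 = 9 → [3, 3, 9]
append L[1]+L[-1] = 3+9 = 12 → [3, 3, 9, 12]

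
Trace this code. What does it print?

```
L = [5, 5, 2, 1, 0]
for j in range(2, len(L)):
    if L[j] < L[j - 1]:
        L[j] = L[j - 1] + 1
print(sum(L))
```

j=2: 2<5, L[2] = 5+1 = 6 → [5, 5, 6, 1, 0]
j=3: 1<6, L[3] = 6+1 = 7 → [5, 5, 6, 7, 0]
j=4: 0<7, L[4] = 7+1 = 8 → [5, 5, 6, 7, 8]
sum = 31

31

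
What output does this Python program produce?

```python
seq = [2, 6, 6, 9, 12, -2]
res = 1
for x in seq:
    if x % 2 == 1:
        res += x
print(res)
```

10

x=2: not odd
x=6: not odd
x=6: not odd
x=9: odd, res = 1+9 = 10
x=12: not odd
x=-2: not odd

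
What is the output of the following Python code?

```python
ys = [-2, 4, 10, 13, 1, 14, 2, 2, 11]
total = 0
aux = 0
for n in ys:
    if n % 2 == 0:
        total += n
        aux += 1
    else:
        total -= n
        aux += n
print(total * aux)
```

n=-2: even, total = 0+(-2) = -2; aux=1
n=4: even, total = (-2)+4 = 2; aux=2
n=10: even, total = 2+10 = 12; aux=3
n=13: not even, total = 12-13 = -1; aux=16
n=1: not even, total = (-1)-1 = -2; aux=17
n=14: even, total = (-2)+14 = 12; aux=18
n=2: even, total = 12+2 = 14; aux=19
n=2: even, total = 14+2 = 16; aux=20
n=11: not even, total = 16-11 = 5; aux=31
total*aux = 5*31 = 155

155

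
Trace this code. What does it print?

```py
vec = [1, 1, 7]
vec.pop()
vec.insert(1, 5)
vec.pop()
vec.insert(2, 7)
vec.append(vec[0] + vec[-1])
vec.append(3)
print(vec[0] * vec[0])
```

1

pop() removes 7 → [1, 1]
insert 5 at 1 → [1, 5, 1]
pop() removes 1 → [1, 5]
insert 7 at 2 → [1, 5, 7]
append vec[0]+vec[-1] = 1+7 = 8 → [1, 5, 7, 8]
append 3 → [1, 5, 7, 8, 3]
vec[0]*vec[0] = 1*1 = 1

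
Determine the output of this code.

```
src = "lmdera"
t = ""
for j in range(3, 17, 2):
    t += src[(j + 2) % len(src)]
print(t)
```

ameamea

j=3: add src[5]='a' → 'a'
j=5: add src[1]='m' → 'am'
j=7: add src[3]='e' → 'ame'
j=9: add src[5]='a' → 'amea'
j=11: add src[1]='m' → 'ameam'
j=13: add src[3]='e' → 'ameame'
j=15: add src[5]='a' → 'ameamea'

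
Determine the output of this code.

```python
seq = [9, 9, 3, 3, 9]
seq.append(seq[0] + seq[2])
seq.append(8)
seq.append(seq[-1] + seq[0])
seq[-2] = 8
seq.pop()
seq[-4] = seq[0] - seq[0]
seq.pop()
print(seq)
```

append seq[0]+seq[2] = 9+3 = 12 → [9, 9, 3, 3, 9, 12]
append 8 → [9, 9, 3, 3, 9, 12, 8]
append seq[-1]+seq[0] = 8+9 = 17 → [9, 9, 3, 3, 9, 12, 8, 17]
seq[-2] = 8 → [9, 9, 3, 3, 9, 12, 8, 17]
pop() removes 17 → [9, 9, 3, 3, 9, 12, 8]
seq[-4] = seq[0]-seq[0] = 9-9 = 0 → [9, 9, 3, 0, 9, 12, 8]
pop() removes 8 → [9, 9, 3, 0, 9, 12]

[9, 9, 3, 0, 9, 12]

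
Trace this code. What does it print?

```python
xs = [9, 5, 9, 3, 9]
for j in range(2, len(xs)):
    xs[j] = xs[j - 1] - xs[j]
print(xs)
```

[9, 5, -4, -7, -16]

j=2: xs[2] = 5-9 = -4 → [9, 5, -4, 3, 9]
j=3: xs[3] = (-4)-3 = -7 → [9, 5, -4, -7, 9]
j=4: xs[4] = (-7)-9 = -16 → [9, 5, -4, -7, -16]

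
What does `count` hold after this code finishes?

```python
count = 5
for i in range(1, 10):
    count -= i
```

-40

i=1: count = 5-1 = 4
i=2: count = 4-2 = 2
i=3: count = 2-3 = -1
i=4: count = (-1)-4 = -5
i=5: count = (-5)-5 = -10
i=6: count = (-10)-6 = -16
i=7: count = (-16)-7 = -23
i=8: count = (-23)-8 = -31
i=9: count = (-31)-9 = -40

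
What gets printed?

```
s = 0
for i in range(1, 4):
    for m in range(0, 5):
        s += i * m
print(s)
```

60

i=1,m=0: s = 0+0 = 0
i=1,m=1: s = 0+1 = 1
i=1,m=2: s = 1+2 = 3
i=1,m=3: s = 3+3 = 6
i=1,m=4: s = 6+4 = 10
i=2,m=0: s = 10+0 = 10
i=2,m=1: s = 10+2 = 12
i=2,m=2: s = 12+4 = 16
i=2,m=3: s = 16+6 = 22
i=2,m=4: s = 22+8 = 30
i=3,m=0: s = 30+0 = 30
i=3,m=1: s = 30+3 = 33
i=3,m=2: s = 33+6 = 39
i=3,m=3: s = 39+9 = 48
i=3,m=4: s = 48+12 = 60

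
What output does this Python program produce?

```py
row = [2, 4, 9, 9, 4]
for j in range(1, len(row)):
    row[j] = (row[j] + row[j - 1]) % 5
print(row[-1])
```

3

j=1: row[1] = (4+2)%5 = 1 → [2, 1, 9, 9, 4]
j=2: row[2] = (9+1)%5 = 0 → [2, 1, 0, 9, 4]
j=3: row[3] = (9+0)%5 = 4 → [2, 1, 0, 4, 4]
j=4: row[4] = (4+4)%5 = 3 → [2, 1, 0, 4, 3]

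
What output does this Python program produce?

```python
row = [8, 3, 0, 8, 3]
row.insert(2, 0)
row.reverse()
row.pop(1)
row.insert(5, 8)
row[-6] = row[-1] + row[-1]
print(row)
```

[16, 0, 0, 3, 8, 8]

insert 0 at 2 → [8, 3, 0, 0, 8, 3]
reverse → [3, 8, 0, 0, 3, 8]
pop(1) removes 8 → [3, 0, 0, 3, 8]
insert 8 at 5 → [3, 0, 0, 3, 8, 8]
row[-6] = row[-1]+row[-1] = 8+8 = 16 → [16, 0, 0, 3, 8, 8]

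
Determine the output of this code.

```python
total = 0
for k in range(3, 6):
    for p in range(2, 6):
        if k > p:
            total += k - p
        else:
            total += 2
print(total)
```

k=3,p=2: 3>2, total = 0+1 = 1
k=3,p=3: not 3>3, total = 1+2 = 3
k=3,p=4: not 3>4, total = 3+2 = 5
k=3,p=5: not 3>5, total = 5+2 = 7
k=4,p=2: 4>2, total = 7+2 = 9
k=4,p=3: 4>3, total = 9+1 = 10
k=4,p=4: not 4>4, total = 10+2 = 12
k=4,p=5: not 4>5, total = 12+2 = 14
k=5,p=2: 5>2, total = 14+3 = 17
k=5,p=3: 5>3, total = 17+2 = 19
k=5,p=4: 5>4, total = 19+1 = 20
k=5,p=5: not 5>5, total = 20+2 = 22

22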